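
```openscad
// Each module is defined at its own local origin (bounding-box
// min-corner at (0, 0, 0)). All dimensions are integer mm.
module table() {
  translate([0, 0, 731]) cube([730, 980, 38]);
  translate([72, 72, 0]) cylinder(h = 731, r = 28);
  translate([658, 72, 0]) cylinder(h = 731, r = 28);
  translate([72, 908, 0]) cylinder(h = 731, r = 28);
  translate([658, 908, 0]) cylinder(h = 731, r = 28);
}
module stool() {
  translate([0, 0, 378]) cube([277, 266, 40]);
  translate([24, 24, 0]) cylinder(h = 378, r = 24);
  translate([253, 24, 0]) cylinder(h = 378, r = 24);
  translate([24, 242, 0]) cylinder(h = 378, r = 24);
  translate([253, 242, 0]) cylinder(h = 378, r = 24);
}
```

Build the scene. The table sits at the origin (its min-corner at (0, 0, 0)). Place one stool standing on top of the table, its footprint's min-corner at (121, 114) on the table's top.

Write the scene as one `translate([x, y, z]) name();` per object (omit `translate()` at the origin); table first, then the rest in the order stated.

table();
translate([121, 114, 769]) stool();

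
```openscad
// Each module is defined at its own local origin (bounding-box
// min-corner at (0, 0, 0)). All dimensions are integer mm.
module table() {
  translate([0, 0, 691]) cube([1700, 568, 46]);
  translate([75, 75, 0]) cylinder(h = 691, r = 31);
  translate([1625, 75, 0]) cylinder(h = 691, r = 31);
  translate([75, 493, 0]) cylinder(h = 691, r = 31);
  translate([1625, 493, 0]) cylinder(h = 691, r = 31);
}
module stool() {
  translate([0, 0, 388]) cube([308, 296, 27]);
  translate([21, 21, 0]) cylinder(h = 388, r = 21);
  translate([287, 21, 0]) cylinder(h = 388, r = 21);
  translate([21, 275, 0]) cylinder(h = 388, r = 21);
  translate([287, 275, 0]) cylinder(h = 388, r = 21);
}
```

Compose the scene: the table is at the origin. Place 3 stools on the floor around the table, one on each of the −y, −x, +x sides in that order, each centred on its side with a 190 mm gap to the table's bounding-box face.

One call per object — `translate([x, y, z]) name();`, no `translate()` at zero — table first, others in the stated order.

table();
translate([696, -486, 0]) stool();
translate([-498, 136, 0]) stool();
translate([1890, 136, 0]) stool();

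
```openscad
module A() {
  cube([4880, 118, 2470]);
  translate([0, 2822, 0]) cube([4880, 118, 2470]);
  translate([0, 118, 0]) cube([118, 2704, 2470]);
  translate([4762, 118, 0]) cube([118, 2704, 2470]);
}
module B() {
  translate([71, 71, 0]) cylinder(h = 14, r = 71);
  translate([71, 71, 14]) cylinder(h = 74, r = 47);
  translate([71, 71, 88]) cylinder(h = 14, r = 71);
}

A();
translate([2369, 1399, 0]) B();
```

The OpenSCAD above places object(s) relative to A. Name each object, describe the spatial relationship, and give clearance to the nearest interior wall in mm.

A is a house frame. B is a spool. The spool sits inside the house frame, centred. The clearance to the nearest interior wall is 1281 mm.

Clearances: x = 2251, y = 1281; minimum 1281 mm.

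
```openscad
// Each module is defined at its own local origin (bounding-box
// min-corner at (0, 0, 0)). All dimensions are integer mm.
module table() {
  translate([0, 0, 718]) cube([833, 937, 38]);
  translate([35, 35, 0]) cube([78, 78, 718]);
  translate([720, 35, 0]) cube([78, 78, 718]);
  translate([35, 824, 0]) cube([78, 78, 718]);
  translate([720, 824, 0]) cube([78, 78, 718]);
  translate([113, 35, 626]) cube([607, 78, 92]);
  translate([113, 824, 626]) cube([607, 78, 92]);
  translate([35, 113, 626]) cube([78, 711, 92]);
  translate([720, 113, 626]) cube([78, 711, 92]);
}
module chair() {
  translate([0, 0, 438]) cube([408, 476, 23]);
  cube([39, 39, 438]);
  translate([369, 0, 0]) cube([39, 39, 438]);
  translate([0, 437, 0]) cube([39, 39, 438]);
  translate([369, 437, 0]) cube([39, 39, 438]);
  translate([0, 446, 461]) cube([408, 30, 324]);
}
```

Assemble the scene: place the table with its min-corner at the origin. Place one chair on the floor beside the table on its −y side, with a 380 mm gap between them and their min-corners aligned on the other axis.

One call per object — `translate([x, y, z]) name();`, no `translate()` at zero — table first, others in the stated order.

table();
translate([0, -856, 0]) chair();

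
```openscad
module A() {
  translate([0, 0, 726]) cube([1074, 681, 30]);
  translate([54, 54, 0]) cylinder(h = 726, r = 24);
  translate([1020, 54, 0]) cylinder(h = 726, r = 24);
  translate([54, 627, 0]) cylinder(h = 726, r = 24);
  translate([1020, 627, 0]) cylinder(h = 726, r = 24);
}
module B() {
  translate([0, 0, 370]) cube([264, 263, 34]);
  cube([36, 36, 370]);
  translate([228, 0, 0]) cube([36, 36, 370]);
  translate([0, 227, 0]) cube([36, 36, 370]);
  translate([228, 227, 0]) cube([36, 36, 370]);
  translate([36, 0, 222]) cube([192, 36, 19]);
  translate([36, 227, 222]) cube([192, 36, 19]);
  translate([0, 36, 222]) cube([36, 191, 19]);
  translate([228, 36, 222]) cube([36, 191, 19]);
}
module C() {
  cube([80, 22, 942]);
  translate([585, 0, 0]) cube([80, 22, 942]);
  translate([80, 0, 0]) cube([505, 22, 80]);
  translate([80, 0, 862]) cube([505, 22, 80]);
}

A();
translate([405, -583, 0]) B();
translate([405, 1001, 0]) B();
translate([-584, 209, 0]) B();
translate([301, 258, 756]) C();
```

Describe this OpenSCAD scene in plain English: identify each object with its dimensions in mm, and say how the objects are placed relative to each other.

A is a table with a 1074×681 mm rectangular top, 30 mm thick, top surface at z = 756 mm, supported by four round legs of 48 mm diameter, each leg's bounding box inset 30 mm from the nearest pair of top edges, running from the floor.

B is a four-legged stool. The seat is a 264×263×34 mm slab whose top surface is at z = 404 mm; four square legs, each 36×36 mm in cross-section, run from the floor (z = 0) to the underside of the seat, each flush with a corner of the seat. Four stretchers, 36 mm wide and 19 mm tall, connect adjacent legs with their undersides at z = 222 mm, each running between the inner faces of the legs it joins and aligned with the legs' outer faces on the other axis.

C is a picture frame with a 505×782 mm rectangular opening (x by z) and a uniform 80 mm border on every side. Frame depth is 22 mm along y. It is built from two vertical stiles running the full outside height and two horizontal rails spanning the gap between the stiles.

Three stools sit around the table at the −y, +y, −x sides. The picture frame is on top of the table.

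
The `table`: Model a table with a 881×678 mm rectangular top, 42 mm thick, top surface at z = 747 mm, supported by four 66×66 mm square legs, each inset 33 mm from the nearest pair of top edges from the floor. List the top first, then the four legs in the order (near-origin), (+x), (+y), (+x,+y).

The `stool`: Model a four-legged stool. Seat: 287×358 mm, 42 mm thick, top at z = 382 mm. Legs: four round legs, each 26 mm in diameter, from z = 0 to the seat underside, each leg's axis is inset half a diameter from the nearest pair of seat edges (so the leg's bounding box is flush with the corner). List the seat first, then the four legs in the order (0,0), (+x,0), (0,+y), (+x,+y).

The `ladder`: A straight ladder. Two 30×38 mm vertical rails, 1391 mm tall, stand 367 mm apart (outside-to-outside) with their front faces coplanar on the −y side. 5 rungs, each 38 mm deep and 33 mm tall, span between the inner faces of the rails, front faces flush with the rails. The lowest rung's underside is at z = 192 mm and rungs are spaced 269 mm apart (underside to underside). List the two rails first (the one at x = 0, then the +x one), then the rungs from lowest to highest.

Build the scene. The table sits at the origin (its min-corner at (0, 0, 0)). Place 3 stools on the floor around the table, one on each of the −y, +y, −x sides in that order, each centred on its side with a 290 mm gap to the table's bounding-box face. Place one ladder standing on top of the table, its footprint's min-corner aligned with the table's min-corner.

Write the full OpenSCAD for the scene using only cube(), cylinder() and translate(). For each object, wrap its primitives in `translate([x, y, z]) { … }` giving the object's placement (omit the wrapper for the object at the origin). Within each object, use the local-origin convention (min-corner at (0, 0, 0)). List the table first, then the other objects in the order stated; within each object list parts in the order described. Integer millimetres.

translate([0, 0, 705]) cube([881, 678, 42]);
translate([33, 33, 0]) cube([66, 66, 705]);
translate([782, 33, 0]) cube([66, 66, 705]);
translate([33, 579, 0]) cube([66, 66, 705]);
translate([782, 579, 0]) cube([66, 66, 705]);
translate([297, -648, 0]) {
  translate([0, 0, 340]) cube([287, 358, 42]);
  translate([13, 13, 0]) cylinder(h = 340, r = 13);
  translate([274, 13, 0]) cylinder(h = 340, r = 13);
  translate([13, 345, 0]) cylinder(h = 340, r = 13);
  translate([274, 345, 0]) cylinder(h = 340, r = 13);
}
translate([297, 968, 0]) {
  translate([0, 0, 340]) cube([287, 358, 42]);
  translate([13, 13, 0]) cylinder(h = 340, r = 13);
  translate([274, 13, 0]) cylinder(h = 340, r = 13);
  translate([13, 345, 0]) cylinder(h = 340, r = 13);
  translate([274, 345, 0]) cylinder(h = 340, r = 13);
}
translate([-577, 160, 0]) {
  translate([0, 0, 340]) cube([287, 358, 42]);
  translate([13, 13, 0]) cylinder(h = 340, r = 13);
  translate([274, 13, 0]) cylinder(h = 340, r = 13);
  translate([13, 345, 0]) cylinder(h = 340, r = 13);
  translate([274, 345, 0]) cylinder(h = 340, r = 13);
}
translate([0, 0, 747]) {
  cube([30, 38, 1391]);
  translate([337, 0, 0]) cube([30, 38, 1391]);
  translate([30, 0, 192]) cube([307, 38, 33]);
  translate([30, 0, 461]) cube([307, 38, 33]);
  translate([30, 0, 730]) cube([307, 38, 33]);
  translate([30, 0, 999]) cube([307, 38, 33]);
  translate([30, 0, 1268]) cube([307, 38, 33]);
}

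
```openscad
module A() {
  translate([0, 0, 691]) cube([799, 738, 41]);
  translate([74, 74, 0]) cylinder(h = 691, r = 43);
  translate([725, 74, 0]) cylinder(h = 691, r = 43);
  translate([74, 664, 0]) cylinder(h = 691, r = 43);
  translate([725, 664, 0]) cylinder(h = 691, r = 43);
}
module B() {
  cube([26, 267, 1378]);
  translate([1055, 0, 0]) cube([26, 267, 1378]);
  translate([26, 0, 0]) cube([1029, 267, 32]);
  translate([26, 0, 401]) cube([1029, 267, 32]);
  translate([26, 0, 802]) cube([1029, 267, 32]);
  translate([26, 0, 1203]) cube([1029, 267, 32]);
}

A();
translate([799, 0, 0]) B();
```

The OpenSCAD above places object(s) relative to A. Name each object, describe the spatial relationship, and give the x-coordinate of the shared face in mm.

The table's +x face and the bookshelf's −x face are both at x = 799 mm.

A is a table. B is a bookshelf. The bookshelf is against the table's +x side, with their −y faces flush. The x-coordinate of the shared face is 799 mm.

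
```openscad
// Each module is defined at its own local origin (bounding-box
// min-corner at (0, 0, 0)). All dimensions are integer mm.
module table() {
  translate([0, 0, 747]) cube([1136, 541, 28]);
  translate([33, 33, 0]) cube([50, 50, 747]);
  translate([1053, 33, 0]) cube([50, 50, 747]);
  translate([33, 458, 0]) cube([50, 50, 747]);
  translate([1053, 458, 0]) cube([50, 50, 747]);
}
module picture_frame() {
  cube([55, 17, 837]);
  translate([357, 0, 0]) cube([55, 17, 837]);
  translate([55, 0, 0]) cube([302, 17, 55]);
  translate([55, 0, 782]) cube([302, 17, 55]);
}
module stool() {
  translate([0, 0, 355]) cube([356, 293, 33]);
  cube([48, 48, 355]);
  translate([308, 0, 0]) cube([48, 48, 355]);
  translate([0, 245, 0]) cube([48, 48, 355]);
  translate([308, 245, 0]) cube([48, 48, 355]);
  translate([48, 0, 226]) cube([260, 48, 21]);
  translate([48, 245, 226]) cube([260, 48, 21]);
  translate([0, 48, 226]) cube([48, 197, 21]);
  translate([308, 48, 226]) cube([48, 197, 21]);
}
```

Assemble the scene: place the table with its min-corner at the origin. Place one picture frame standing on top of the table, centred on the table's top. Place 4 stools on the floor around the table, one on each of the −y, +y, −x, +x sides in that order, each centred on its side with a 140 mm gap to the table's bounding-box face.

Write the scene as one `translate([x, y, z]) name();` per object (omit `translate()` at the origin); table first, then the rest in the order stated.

table();
translate([362, 262, 775]) picture_frame();
translate([390, -433, 0]) stool();
translate([390, 681, 0]) stool();
translate([-496, 124, 0]) stool();
translate([1276, 124, 0]) stool();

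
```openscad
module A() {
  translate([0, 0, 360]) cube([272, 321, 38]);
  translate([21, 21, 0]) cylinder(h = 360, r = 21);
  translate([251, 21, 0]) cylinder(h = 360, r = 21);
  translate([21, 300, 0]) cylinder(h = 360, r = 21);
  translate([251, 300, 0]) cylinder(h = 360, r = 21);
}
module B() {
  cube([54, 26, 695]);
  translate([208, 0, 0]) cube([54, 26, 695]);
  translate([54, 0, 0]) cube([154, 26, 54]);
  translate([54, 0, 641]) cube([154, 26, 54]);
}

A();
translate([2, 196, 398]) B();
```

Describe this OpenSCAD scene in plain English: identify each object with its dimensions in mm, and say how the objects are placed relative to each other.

A is a four-legged stool. The seat is 272×321 mm, 38 mm thick, top at z = 398 mm. It stands on four round legs, each 42 mm in diameter, from z = 0 to the seat underside, each leg's axis is inset half a diameter from the nearest pair of seat edges (so the leg's bounding box is flush with the corner).

B is a picture frame with a 154×587 mm rectangular opening (x by z) and a uniform 54 mm border on every side. Frame depth is 26 mm along y. It is built from two vertical stiles running the full outside height and two horizontal rails spanning the gap between the stiles.

The picture frame is on top of the stool.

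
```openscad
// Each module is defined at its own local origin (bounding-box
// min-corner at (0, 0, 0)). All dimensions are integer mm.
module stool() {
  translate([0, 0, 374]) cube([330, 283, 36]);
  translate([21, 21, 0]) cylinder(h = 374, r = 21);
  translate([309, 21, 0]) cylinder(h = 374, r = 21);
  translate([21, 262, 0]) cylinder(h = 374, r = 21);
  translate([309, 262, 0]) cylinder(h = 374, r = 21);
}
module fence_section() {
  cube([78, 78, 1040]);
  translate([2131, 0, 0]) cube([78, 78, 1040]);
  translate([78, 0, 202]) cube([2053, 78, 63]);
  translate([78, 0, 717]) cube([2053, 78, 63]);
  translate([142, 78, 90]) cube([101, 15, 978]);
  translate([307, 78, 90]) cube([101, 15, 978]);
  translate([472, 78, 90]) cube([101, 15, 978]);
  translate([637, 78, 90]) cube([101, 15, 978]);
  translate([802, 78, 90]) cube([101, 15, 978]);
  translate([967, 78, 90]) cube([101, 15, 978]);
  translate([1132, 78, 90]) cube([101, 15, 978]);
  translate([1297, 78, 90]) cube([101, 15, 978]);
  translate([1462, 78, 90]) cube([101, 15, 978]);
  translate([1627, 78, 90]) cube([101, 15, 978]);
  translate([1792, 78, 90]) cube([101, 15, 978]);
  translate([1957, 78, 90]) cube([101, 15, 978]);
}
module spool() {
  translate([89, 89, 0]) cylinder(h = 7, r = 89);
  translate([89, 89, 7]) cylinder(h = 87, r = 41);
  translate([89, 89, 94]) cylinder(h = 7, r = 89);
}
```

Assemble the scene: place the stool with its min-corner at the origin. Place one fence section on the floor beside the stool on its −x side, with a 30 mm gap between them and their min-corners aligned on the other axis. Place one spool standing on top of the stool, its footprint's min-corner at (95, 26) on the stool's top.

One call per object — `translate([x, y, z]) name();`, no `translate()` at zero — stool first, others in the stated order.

stool();
translate([-2239, 0, 0]) fence_section();
translate([95, 26, 410]) spool();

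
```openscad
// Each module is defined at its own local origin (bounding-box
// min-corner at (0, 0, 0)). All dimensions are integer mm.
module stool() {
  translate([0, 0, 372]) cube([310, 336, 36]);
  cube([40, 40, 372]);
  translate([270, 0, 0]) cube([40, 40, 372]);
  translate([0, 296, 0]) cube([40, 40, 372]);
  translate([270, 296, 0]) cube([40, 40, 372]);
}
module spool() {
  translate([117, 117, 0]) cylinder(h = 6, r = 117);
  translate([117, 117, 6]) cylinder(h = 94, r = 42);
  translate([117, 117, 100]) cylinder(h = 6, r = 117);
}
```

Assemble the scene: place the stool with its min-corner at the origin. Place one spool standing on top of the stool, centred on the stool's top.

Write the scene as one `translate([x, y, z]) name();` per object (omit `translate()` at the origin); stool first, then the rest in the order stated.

stool();
translate([38, 51, 408]) spool();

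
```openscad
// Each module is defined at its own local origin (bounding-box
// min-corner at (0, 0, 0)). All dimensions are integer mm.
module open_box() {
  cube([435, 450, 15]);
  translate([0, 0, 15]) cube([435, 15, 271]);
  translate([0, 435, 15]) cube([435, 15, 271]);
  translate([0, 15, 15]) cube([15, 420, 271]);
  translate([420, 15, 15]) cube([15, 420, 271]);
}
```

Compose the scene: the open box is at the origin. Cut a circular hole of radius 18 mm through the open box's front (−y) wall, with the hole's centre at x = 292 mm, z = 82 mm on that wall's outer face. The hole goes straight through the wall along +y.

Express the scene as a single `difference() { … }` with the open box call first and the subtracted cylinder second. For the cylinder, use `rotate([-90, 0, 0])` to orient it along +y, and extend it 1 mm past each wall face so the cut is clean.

difference() {
  open_box();
  translate([292, -1, 82]) rotate([-90, 0, 0]) cylinder(h = 17, r = 18);
}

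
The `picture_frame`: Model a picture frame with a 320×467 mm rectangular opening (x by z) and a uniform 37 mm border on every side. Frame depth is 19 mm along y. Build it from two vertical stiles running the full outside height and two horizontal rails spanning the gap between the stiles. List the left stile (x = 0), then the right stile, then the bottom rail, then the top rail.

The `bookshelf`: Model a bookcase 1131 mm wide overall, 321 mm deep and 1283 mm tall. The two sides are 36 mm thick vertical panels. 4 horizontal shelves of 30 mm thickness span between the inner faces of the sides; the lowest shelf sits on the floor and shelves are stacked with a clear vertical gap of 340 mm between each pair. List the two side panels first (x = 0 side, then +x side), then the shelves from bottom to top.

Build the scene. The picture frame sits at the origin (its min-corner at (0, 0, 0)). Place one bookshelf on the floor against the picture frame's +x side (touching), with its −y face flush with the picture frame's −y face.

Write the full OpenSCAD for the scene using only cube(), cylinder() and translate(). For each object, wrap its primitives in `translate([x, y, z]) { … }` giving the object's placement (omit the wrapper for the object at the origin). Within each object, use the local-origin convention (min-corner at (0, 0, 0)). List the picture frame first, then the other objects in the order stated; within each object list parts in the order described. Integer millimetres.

cube([37, 19, 541]);
translate([357, 0, 0]) cube([37, 19, 541]);
translate([37, 0, 0]) cube([320, 19, 37]);
translate([37, 0, 504]) cube([320, 19, 37]);
translate([394, 0, 0]) {
  cube([36, 321, 1283]);
  translate([1095, 0, 0]) cube([36, 321, 1283]);
  translate([36, 0, 0]) cube([1059, 321, 30]);
  translate([36, 0, 370]) cube([1059, 321, 30]);
  translate([36, 0, 740]) cube([1059, 321, 30]);
  translate([36, 0, 1110]) cube([1059, 321, 30]);
}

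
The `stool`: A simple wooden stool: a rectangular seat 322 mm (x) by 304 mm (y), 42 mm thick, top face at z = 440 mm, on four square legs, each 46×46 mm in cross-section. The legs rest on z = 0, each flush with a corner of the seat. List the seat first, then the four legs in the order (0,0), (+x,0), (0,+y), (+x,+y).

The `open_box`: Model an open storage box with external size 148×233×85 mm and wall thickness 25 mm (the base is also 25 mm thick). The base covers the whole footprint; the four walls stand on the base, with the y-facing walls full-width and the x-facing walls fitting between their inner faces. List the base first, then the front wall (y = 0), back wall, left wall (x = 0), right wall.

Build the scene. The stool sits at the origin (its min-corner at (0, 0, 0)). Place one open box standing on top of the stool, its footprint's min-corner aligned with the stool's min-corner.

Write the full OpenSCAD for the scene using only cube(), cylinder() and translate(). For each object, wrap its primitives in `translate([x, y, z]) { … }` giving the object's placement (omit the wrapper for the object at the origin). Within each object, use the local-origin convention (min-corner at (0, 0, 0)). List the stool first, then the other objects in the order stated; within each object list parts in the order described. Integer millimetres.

translate([0, 0, 398]) cube([322, 304, 42]);
cube([46, 46, 398]);
translate([276, 0, 0]) cube([46, 46, 398]);
translate([0, 258, 0]) cube([46, 46, 398]);
translate([276, 258, 0]) cube([46, 46, 398]);
translate([0, 0, 440]) {
  cube([148, 233, 25]);
  translate([0, 0, 25]) cube([148, 25, 60]);
  translate([0, 208, 25]) cube([148, 25, 60]);
  translate([0, 25, 25]) cube([25, 183, 60]);
  translate([123, 25, 25]) cube([25, 183, 60]);
}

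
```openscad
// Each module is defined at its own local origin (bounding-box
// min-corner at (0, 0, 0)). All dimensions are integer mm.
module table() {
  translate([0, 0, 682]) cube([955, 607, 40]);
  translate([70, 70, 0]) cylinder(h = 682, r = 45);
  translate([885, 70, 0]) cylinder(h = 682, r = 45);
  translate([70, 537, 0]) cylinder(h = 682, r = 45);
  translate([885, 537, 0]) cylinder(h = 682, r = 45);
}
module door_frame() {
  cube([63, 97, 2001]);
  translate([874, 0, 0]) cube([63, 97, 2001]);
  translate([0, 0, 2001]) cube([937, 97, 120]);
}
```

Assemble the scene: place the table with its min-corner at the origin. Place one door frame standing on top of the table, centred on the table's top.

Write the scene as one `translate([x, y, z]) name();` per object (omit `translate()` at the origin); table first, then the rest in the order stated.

table();
translate([9, 255, 722]) door_frame();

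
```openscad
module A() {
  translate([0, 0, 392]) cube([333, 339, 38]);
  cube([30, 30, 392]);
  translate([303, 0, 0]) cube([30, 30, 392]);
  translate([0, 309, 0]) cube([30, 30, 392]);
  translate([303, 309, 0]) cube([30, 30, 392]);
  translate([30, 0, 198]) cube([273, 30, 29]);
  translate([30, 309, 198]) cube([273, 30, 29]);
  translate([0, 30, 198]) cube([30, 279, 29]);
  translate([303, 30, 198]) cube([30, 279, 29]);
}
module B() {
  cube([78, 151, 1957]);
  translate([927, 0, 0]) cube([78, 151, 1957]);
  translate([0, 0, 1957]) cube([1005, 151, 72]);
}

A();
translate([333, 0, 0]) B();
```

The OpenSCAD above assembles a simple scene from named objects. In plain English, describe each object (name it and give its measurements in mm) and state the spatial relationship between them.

A is a four-legged stool. The seat is a 333×339×38 mm slab whose top surface is at z = 430 mm; four square legs, each 30×30 mm in cross-section, run from the floor (z = 0) to the underside of the seat, each flush with a corner of the seat. Four stretchers, 30 mm wide and 29 mm tall, connect adjacent legs with their undersides at z = 198 mm, each running between the inner faces of the legs it joins and aligned with the legs' outer faces on the other axis.

B is a rectangular door frame: two vertical jambs of 78×151 mm section, 1957 mm tall, with a clear opening 849 mm wide between their inner faces. A header 72 mm tall and 151 mm deep lies on top of the jambs and spans the full outside width.

The door frame is against the stool's +x side, with their −y faces flush.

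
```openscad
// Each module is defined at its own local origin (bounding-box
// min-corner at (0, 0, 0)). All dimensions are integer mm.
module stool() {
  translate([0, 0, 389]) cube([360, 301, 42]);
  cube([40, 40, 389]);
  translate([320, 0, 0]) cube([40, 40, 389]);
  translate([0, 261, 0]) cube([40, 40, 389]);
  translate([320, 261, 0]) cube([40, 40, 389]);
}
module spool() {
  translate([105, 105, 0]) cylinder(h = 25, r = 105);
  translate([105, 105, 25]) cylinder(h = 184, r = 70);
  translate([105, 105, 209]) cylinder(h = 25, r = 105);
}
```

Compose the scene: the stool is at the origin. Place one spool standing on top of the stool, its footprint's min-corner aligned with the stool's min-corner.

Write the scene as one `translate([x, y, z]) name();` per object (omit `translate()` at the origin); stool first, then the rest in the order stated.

stool();
translate([0, 0, 431]) spool();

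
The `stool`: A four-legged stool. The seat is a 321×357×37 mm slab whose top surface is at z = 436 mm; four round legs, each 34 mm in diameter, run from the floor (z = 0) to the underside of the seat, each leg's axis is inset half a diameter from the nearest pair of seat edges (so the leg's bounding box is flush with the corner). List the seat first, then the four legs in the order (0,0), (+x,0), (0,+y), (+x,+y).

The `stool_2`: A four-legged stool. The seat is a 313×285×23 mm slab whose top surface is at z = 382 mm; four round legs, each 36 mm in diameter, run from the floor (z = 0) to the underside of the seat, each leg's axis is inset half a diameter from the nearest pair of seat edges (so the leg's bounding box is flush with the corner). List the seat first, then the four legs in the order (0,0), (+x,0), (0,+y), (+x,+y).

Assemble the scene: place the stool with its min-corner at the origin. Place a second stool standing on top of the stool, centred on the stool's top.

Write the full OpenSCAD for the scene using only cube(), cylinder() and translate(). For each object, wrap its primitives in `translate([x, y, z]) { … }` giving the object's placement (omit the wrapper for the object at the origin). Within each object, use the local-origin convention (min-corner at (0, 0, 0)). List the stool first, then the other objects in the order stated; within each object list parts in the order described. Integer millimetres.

translate([0, 0, 399]) cube([321, 357, 37]);
translate([17, 17, 0]) cylinder(h = 399, r = 17);
translate([304, 17, 0]) cylinder(h = 399, r = 17);
translate([17, 340, 0]) cylinder(h = 399, r = 17);
translate([304, 340, 0]) cylinder(h = 399, r = 17);
translate([4, 36, 436]) {
  translate([0, 0, 359]) cube([313, 285, 23]);
  translate([18, 18, 0]) cylinder(h = 359, r = 18);
  translate([295, 18, 0]) cylinder(h = 359, r = 18);
  translate([18, 267, 0]) cylinder(h = 359, r = 18);
  translate([295, 267, 0]) cylinder(h = 359, r = 18);
}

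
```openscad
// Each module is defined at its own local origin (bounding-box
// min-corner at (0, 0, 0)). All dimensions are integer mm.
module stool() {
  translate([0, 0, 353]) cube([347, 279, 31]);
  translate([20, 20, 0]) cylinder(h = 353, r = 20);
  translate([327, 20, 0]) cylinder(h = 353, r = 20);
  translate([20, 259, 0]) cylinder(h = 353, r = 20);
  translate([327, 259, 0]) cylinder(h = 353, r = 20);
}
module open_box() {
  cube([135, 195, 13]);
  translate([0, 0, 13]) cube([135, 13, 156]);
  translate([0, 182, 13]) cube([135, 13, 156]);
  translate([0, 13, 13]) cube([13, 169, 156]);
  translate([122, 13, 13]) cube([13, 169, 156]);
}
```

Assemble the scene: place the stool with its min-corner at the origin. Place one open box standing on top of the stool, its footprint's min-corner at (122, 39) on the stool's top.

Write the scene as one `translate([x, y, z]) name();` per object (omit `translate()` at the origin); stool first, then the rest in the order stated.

stool();
translate([122, 39, 384]) open_box();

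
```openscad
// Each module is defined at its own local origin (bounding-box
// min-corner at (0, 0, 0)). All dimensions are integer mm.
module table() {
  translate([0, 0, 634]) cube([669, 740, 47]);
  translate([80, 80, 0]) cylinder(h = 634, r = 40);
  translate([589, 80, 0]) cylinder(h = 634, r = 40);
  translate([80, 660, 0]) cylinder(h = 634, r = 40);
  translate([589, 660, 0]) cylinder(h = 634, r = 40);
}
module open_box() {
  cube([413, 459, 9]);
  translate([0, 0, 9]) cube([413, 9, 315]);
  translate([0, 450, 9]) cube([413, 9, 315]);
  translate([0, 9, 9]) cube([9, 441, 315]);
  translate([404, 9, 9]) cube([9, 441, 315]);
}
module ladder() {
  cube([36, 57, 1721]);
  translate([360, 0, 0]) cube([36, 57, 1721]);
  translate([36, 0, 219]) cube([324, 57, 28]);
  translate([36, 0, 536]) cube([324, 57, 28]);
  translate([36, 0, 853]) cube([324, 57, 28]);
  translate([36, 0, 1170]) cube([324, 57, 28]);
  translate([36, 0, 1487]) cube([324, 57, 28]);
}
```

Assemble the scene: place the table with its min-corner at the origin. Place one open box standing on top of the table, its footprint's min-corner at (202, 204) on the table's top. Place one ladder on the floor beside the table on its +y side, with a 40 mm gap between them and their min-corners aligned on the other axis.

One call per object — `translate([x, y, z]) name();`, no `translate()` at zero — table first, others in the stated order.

table();
translate([202, 204, 681]) open_box();
translate([0, 780, 0]) ladder();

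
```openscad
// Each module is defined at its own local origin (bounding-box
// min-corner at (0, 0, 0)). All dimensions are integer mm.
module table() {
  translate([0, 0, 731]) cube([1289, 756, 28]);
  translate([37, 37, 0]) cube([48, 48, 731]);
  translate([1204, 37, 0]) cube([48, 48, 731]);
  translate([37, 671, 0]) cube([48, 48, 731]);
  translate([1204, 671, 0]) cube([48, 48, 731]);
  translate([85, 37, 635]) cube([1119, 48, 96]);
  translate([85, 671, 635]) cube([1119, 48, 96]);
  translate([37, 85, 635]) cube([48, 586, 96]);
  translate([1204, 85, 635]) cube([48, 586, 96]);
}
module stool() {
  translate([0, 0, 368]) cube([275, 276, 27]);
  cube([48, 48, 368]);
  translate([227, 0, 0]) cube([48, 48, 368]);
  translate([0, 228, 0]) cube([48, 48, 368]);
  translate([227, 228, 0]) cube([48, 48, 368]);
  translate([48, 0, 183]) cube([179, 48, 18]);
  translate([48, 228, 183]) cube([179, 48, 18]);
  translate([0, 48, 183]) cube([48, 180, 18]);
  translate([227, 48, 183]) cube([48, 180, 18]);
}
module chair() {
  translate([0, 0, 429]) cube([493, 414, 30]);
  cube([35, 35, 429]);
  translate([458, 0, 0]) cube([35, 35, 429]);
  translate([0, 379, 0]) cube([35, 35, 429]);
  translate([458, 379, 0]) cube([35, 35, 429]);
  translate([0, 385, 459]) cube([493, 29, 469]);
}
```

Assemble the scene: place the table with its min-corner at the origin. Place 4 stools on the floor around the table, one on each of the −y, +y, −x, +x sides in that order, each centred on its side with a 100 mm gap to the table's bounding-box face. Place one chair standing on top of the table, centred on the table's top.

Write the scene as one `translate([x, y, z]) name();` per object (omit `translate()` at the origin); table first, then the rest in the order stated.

table();
translate([507, -376, 0]) stool();
translate([507, 856, 0]) stool();
translate([-375, 240, 0]) stool();
translate([1389, 240, 0]) stool();
translate([398, 171, 759]) chair();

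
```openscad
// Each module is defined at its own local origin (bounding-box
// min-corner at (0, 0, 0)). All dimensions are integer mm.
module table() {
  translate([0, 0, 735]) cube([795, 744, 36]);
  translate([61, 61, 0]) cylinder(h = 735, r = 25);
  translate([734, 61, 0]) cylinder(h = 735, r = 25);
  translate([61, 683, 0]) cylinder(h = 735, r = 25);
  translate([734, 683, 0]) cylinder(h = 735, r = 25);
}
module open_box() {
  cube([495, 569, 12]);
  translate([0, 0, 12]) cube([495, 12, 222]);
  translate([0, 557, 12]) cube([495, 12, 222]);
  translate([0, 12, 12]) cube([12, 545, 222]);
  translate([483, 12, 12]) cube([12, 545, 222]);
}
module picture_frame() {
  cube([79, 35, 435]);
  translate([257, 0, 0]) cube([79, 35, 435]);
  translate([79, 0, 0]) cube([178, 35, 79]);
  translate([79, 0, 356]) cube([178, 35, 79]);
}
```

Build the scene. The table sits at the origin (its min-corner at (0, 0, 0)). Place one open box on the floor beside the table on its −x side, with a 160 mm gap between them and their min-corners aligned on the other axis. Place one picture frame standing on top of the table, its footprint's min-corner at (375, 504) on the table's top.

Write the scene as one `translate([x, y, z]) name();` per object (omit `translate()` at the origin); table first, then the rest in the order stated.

table();
translate([-655, 0, 0]) open_box();
translate([375, 504, 771]) picture_frame();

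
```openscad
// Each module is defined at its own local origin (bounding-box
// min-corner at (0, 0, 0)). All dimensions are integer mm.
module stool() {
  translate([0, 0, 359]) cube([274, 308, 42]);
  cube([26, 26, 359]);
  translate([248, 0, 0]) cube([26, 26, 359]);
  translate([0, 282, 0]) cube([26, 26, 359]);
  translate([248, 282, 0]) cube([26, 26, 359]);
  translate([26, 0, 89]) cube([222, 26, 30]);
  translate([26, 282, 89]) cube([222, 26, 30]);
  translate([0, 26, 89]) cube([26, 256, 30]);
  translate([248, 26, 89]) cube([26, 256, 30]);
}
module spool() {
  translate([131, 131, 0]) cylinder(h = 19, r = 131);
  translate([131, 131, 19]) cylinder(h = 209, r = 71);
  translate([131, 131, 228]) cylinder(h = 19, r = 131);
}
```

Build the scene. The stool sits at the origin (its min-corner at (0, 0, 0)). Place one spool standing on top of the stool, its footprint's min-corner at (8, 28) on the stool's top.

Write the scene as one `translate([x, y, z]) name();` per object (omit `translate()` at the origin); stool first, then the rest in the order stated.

stool();
translate([8, 28, 401]) spool();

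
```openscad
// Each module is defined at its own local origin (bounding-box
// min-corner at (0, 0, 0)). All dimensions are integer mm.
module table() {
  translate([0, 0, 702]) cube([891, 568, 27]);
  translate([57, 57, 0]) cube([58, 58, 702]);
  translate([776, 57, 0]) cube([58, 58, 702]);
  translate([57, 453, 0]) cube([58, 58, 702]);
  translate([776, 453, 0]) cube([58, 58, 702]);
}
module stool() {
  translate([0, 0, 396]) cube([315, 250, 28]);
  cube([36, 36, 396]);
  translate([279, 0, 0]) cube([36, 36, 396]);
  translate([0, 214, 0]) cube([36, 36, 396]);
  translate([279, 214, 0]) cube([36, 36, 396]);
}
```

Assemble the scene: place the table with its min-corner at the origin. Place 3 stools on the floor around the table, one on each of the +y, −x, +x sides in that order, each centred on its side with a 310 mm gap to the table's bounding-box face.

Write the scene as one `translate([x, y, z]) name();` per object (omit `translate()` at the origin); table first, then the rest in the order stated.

table();
translate([288, 878, 0]) stool();
translate([-625, 159, 0]) stool();
translate([1201, 159, 0]) stool();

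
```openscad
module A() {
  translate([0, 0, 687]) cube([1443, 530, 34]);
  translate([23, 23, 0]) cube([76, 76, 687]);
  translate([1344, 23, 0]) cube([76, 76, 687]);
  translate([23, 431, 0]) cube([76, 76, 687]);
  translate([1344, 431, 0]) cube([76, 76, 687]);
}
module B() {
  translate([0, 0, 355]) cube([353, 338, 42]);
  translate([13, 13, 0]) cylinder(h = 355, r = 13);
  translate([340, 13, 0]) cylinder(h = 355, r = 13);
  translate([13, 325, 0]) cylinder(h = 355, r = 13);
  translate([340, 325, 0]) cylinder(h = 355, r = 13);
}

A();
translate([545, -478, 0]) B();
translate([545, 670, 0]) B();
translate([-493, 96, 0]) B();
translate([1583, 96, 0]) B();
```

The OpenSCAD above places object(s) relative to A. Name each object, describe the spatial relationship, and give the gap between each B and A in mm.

A is a table. B is a stool. Four stools sit around the table at the −y, +y, −x, +x sides. The gap between each stool and the table is 140 mm.

Each stool's nearest face is 140 mm from the table's bounding box.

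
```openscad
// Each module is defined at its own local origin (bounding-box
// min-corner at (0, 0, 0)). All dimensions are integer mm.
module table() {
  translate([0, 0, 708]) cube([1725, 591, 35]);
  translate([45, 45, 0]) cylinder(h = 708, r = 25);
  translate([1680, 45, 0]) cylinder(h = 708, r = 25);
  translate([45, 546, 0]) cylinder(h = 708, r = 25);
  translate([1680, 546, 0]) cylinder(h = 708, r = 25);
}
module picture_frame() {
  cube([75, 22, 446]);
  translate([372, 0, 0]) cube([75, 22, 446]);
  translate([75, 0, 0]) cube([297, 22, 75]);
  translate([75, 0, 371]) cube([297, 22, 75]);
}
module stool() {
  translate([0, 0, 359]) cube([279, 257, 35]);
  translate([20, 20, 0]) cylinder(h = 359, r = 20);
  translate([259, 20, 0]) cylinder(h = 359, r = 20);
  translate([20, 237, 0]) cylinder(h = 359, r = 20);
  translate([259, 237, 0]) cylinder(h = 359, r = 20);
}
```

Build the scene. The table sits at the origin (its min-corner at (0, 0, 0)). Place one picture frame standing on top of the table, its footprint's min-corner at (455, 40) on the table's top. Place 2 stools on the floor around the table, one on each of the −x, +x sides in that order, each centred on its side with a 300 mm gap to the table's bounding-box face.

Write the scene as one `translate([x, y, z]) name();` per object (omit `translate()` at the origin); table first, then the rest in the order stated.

table();
translate([455, 40, 743]) picture_frame();
translate([-579, 167, 0]) stool();
translate([2025, 167, 0]) stool();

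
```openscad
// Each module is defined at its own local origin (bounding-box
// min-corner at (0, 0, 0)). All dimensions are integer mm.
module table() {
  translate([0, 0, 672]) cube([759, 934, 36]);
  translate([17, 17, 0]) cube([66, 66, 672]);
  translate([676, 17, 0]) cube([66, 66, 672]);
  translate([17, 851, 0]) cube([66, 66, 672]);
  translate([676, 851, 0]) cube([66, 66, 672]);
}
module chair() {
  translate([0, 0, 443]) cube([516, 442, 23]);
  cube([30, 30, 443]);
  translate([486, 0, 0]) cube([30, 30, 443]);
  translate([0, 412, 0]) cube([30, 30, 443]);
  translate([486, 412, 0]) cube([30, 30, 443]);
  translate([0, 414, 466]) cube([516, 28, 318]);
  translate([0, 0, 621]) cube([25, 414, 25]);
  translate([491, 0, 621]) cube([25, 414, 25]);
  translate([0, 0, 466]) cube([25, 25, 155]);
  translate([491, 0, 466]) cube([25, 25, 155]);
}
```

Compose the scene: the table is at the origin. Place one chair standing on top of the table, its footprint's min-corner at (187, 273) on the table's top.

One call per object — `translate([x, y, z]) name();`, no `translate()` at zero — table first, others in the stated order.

table();
translate([187, 273, 708]) chair();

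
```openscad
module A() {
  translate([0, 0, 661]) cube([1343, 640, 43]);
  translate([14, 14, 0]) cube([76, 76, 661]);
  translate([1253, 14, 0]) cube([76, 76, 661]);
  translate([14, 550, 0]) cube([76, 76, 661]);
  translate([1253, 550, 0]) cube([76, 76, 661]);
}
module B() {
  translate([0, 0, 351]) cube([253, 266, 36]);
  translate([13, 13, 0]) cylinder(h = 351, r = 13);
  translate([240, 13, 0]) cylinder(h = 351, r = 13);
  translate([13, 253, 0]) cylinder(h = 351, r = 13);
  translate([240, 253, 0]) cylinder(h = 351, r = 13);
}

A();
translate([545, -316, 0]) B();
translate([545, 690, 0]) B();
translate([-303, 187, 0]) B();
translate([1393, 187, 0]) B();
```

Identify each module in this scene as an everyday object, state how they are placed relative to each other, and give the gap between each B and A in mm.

Each stool's nearest face is 50 mm from the table's bounding box.

A is a table. B is a stool. Four stools sit around the table at the −y, +y, −x, +x sides. The gap between each stool and the table is 50 mm.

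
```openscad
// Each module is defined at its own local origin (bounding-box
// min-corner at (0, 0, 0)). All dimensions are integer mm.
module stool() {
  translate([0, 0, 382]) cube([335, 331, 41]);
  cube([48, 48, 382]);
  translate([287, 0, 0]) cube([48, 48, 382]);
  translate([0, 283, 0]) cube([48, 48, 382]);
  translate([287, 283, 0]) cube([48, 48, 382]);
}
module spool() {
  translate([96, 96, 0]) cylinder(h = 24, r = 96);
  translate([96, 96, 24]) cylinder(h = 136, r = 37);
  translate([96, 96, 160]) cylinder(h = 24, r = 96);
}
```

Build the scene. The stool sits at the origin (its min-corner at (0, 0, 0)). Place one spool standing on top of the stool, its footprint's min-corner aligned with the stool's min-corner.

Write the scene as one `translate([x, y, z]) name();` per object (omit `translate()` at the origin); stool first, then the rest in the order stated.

stool();
translate([0, 0, 423]) spool();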